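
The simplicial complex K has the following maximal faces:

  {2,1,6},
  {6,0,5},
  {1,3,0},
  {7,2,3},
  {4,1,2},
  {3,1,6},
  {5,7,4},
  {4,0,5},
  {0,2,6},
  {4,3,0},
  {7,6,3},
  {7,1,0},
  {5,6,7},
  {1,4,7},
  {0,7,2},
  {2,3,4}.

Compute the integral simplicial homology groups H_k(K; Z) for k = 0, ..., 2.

Take the total order 0 < 1 < 2 < 3 < 4 < 5 < 6 < 7 on the vertex set. Then K (dimension 2) consists of the simplices:

  0-simplices (8): [0], [1], [2], [3], [4], [5], [6], [7]
  1-simplices (24): (24 of them)
  2-simplices (16): [0,1,3], [0,1,7], [0,2,6], [0,2,7], [0,3,4], [0,4,5], [0,5,6], [1,2,4], [1,2,6], [1,3,6], [1,4,7], [2,3,4], [2,3,7], [3,6,7], [4,5,7], [5,6,7]

Hence C_0 ≅ Z^8, C_1 ≅ Z^24, C_2 ≅ Z^16.

The boundary map ∂_1: C_1 → C_0 sends each edge [p,q] (with p < q) to q − p. For instance
  ∂[3,6] = [6] − [3].
As a 8×24 matrix over Z this has rank 7, with invariant factors (1,1,1,1,1,1,1).

∂_2: C_2 → C_1 sends each 2-simplex [p,q,r] to [q,r] − [p,r] + [p,q]. For instance
  ∂[0,3,4] = [3,4] − [0,4] + [0,3],
  ∂[2,3,7] = [3,7] − [2,7] + [2,3].
As a 24×16 matrix over Z this has rank 15, with invariant factors (1,1,1,1,1,1,1,1,1,1,1,1,1,1,1).

Computing H_k = (kernel of ∂_k) / (image of ∂_{k+1}):

  H_0: rank C_0 − rank ∂_1 = 8 − 7 = 1, and the invariant factors of ∂_1 are all 1, so H_0 = Z.
  H_1: rank ker ∂_1 − rank ∂_2 = (24 − 7) − 15 = 2, and the invariant factors of ∂_2 are all 1, so H_1 = Z^2.
  H_2: rank ker ∂_2 − rank ∂_3 = (16 − 15) − 0 = 1, and there is no ∂_3, so H_2 = Z.

(K is a triangulation of the torus T^2.)

H_0 ≅ Z,  H_1 ≅ Z^2,  H_2 ≅ Z.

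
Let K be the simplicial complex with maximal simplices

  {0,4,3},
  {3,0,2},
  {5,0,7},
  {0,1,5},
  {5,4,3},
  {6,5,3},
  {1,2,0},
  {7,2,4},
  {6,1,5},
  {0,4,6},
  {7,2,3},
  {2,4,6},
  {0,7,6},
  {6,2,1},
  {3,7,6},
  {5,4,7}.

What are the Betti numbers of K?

K has 8 vertices, 24 edges, 16 triangles.
rank ∂_0 = 0, rank ∂_1 = 7 ⇒ b_0 = 8 − 0 − 7 = 1; all invariant factors of ∂_1 are 1 so no torsion. So H_0 = Z.
rank ∂_1 = 7, rank ∂_2 = 15 ⇒ b_1 = 24 − 7 − 15 = 2; all invariant factors of ∂_2 are 1 so no torsion. So H_1 = Z^2.
rank ∂_2 = 15, rank ∂_3 = 0 ⇒ b_2 = 16 − 15 − 0 = 1. So H_2 = Z.

b_0 = 1, b_1 = 2, b_2 = 1.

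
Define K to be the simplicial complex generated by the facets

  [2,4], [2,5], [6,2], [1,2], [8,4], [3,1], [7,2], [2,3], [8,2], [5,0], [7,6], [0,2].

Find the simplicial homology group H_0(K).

Order the vertices as 0 < 1 < 2 < 3 < 4 < 5 < 6 < 7 < 8. Listing each simplex with vertices in this order, K has dimension 1 with simplices:

  0-simplices (9): [0], [1], [2], [3], [4], [5], [6], [7], [8]
  1-simplices (12): [0,2], [0,5], [1,2], [1,3], [2,3], [2,4], [2,5], [2,6], [2,7], [2,8], [4,8], [6,7]

giving chain groups C_0 ≅ Z^9, C_1 ≅ Z^12.

Boundary ∂_1: C_1 → C_0 sends each edge [p,q] (with p < q) to q − p.
This gives a 9×12 integer matrix of rank 8; reducing to Smith normal form yields diagonal entries (1,1,1,1,1,1,1,1).

Computing H_k = (kernel of ∂_k) / (image of ∂_{k+1}):

  H_0: rank C_0 − rank ∂_1 = 9 − 8 = 1, and the invariant factors of ∂_1 are all 1, so H_0 = Z.

H_0 = Z.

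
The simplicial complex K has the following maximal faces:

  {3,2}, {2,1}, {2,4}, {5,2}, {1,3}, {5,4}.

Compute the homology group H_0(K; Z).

H_0 ≅ Z.

We work with the vertex ordering 1 < 2 < 3 < 4 < 5. The simplices of K, each written with vertices in increasing order, are:

  0-simplices (5): [1], [2], [3], [4], [5]
  1-simplices (6): [1,2], [1,3], [2,3], [2,4], [2,5], [4,5]

giving chain groups C_0 ≅ Z^5, C_1 ≅ Z^6.

∂_1: C_1 → C_0 sends each edge [p,q] (with p < q) to q − p.
As a 5×6 matrix over Z this has rank 4, with invariant factors (1,1,1,1).

From H_k ≅ ker(∂_k) / im(∂_{k+1}) we obtain:

  H_0: rank C_0 − rank ∂_1 = 5 − 4 = 1, and the invariant factors of ∂_1 are all 1, so H_0 = Z.

(K is a triangulation of a wedge of 2 circles.)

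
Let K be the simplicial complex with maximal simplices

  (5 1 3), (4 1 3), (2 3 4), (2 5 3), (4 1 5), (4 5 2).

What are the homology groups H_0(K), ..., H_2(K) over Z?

H_0 = Z,  H_1 = 0,  H_2 = Z.

Fix the vertex order 1 < 2 < 3 < 4 < 5 and write every simplex with vertices in increasing order. Then dim K = 2 and the simplices of K are:

  0-simplices (5): [1], [2], [3], [4], [5]
  1-simplices (9): [1,3], [1,4], [1,5], [2,3], [2,4], [2,5], [3,4], [3,5], [4,5]
  2-simplices (6): [1,3,4], [1,3,5], [1,4,5], [2,3,4], [2,3,5], [2,4,5]

so the chain groups are C_0 ≅ Z^5, C_1 ≅ Z^9, C_2 ≅ Z^6.

The boundary map ∂_1: C_1 → C_0 is given by ∂[p,q] = [q] − [p]. For instance
  ∂[1,5] = [5] − [1].
As a 5×9 matrix over Z this has rank 4, with invariant factors (1,1,1,1).

∂_2: C_2 → C_1 acts by ∂[p,q,r] = [q,r] − [p,r] + [p,q]. For instance
  ∂[2,4,5] = [4,5] − [2,5] + [2,4],
  ∂[2,3,4] = [3,4] − [2,4] + [2,3].
The 9×6 boundary matrix has rank 5 and Smith normal form diag(1,1,1,1,1).

From H_k ≅ ker(∂_k) / im(∂_{k+1}) we obtain:

  H_0: rank C_0 − rank ∂_1 = 5 − 4 = 1, and the invariant factors of ∂_1 are all 1, so H_0 ≅ Z.
  H_1: rank ker ∂_1 − rank ∂_2 = (9 − 4) − 5 = 0, and the invariant factors of ∂_2 are all 1, so H_1 ≅ 0.
  H_2: rank ker ∂_2 − rank ∂_3 = (6 − 5) − 0 = 1, and there is no ∂_3, so H_2 ≅ Z.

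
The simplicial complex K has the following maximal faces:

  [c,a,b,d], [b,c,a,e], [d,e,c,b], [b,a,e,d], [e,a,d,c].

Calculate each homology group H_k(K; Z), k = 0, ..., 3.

H_0 = Z,  H_1 = 0,  H_2 = 0,  H_3 = Z.

We work with the vertex ordering a < b < c < d < e. The simplices of K, each written with vertices in increasing order, are:

  0-simplices (5): a, b, c, d, e
  1-simplices (10): ab, ac, ad, ae, bc, bd, be, cd, ce, de
  2-simplices (10): abc, abd, abe, acd, ace, ade, bcd, bce, bde, cde
  3-simplices (5): abcd, abce, abde, acde, bcde

giving chain groups C_0 ≅ Z^5, C_1 ≅ Z^10, C_2 ≅ Z^10, C_3 ≅ Z^5.

Boundary ∂_1: C_1 → C_0 sends each edge [p,q] (with p < q) to q − p. For instance
  ∂be = e − b.
As a 5×10 matrix over Z this has rank 4, with invariant factors (1,1,1,1).

∂_2: C_2 → C_1 maps a triangle to the signed sum of its edges. For instance
  ∂abe = be − ae + ab,
  ∂bcd = cd − bd + bc.
The 10×10 boundary matrix has rank 6 and Smith normal form diag(1,1,1,1,1,1).

Boundary ∂_3: C_3 → C_2 sends each 3-simplex σ to the alternating sum Σ_i (−1)^i (σ with its i-th vertex removed). For instance
  ∂acde = cde − ade + ace − acd,
  ∂bcde = cde − bde + bce − bcd.
As a 10×5 matrix over Z this has rank 4, with invariant factors (1,1,1,1).

Reading off H_k = ker ∂_k / im ∂_{k+1}:

  H_0: rank C_0 − rank ∂_1 = 5 − 4 = 1, and the invariant factors of ∂_1 are all 1, so H_0 ≅ Z.
  H_1: rank ker ∂_1 − rank ∂_2 = (10 − 4) − 6 = 0, and the invariant factors of ∂_2 are all 1, so H_1 ≅ 0.
  H_2: rank ker ∂_2 − rank ∂_3 = (10 − 6) − 4 = 0, and the invariant factors of ∂_3 are all 1, so H_2 ≅ 0.
  H_3: rank ker ∂_3 − rank ∂_4 = (5 − 4) − 0 = 1, and there is no ∂_4, so H_3 ≅ Z.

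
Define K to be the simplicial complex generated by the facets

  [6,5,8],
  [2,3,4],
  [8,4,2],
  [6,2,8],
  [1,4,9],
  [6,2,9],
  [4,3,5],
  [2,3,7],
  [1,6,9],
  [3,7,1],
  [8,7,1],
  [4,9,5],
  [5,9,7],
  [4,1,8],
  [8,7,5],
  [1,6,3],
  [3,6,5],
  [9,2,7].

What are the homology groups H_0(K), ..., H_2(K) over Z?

We work with the vertex ordering 1 < 2 < 3 < 4 < 5 < 6 < 7 < 8 < 9. The simplices of K, each written with vertices in increasing order, are:

  0-simplices (9): [1], [2], [3], [4], [5], [6], [7], [8], [9]
  1-simplices (27): (27 of them)
  2-simplices (18): [1,3,6], [1,3,7], [1,4,8], [1,4,9], [1,6,9], [1,7,8], [2,3,4], [2,3,7], [2,4,8], [2,6,8], [2,6,9], [2,7,9], [3,4,5], [3,5,6], [4,5,9], [5,6,8], [5,7,8], [5,7,9]

so the chain groups are C_0 ≅ Z^9, C_1 ≅ Z^27, C_2 ≅ Z^18.

The boundary map ∂_1: C_1 → C_0 maps an edge to its endpoints' difference, ∂[p,q] = q − p. For instance
  ∂[1,3] = [3] − [1].
As a 9×27 matrix over Z this has rank 8, with invariant factors (1,1,1,1,1,1,1,1).

The boundary map ∂_2: C_2 → C_1 sends each 2-simplex [p,q,r] to [q,r] − [p,r] + [p,q]. For instance
  ∂[2,7,9] = [7,9] − [2,9] + [2,7],
  ∂[4,5,9] = [5,9] − [4,9] + [4,5].
The 27×18 boundary matrix has rank 17 and Smith normal form diag(1,1,1,1,1,1,1,1,1,1,1,1,1,1,1,1,1).

Computing H_k = (kernel of ∂_k) / (image of ∂_{k+1}):

  H_0: rank C_0 − rank ∂_1 = 9 − 8 = 1, and the invariant factors of ∂_1 are all 1, so H_0 ≅ Z.
  H_1: rank ker ∂_1 − rank ∂_2 = (27 − 8) − 17 = 2, and the invariant factors of ∂_2 are all 1, so H_1 ≅ Z^2.
  H_2: rank ker ∂_2 − rank ∂_3 = (18 − 17) − 0 = 1, and there is no ∂_3, so H_2 ≅ Z.

H_0 ≅ Z,  H_1 ≅ Z^2,  H_2 ≅ Z.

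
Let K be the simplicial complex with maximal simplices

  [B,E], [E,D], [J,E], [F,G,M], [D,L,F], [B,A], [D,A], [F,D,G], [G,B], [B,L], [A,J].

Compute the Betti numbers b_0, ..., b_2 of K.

b_0 = 1, b_1 = 4, b_2 = 0.

K has 9 vertices, 15 edges, 3 triangles.
rank ∂_0 = 0, rank ∂_1 = 8 ⇒ b_0 = 9 − 0 − 8 = 1; all invariant factors of ∂_1 are 1 so no torsion. So H_0 = Z.
rank ∂_1 = 8, rank ∂_2 = 3 ⇒ b_1 = 15 − 8 − 3 = 4; all invariant factors of ∂_2 are 1 so no torsion. So H_1 = Z^4.
rank ∂_2 = 3, rank ∂_3 = 0 ⇒ b_2 = 3 − 3 − 0 = 0. So H_2 = 0.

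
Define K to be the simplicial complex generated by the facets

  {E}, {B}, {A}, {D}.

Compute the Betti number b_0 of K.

Order the vertices as A < B < D < E. Listing each simplex with vertices in this order, K has dimension 0 with simplices:

  0-simplices (4): A, B, D, E

Hence C_0 ≅ Z^4.

Now H_k = ker ∂_k / im ∂_{k+1}, so:

  H_0: rank C_0 − rank ∂_1 = 4 − 0 = 4, and there is no ∂_1, so H_0 = Z^4.

(K is a triangulation of a set of 4 points.)

Hence the Betti numbers are b_0 = 4.

b_0 = 4.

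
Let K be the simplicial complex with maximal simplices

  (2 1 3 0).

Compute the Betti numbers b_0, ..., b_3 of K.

We work with the vertex ordering 0 < 1 < 2 < 3. The simplices of K, each written with vertices in increasing order, are:

  0-simplices (4): [0], [1], [2], [3]
  1-simplices (6): [0,1], [0,2], [0,3], [1,2], [1,3], [2,3]
  2-simplices (4): [0,1,2], [0,1,3], [0,2,3], [1,2,3]
  3-simplices (1): [0,1,2,3]

giving chain groups C_0 ≅ Z^4, C_1 ≅ Z^6, C_2 ≅ Z^4, C_3 ≅ Z^1.

∂_1: C_1 → C_0 sends each edge [p,q] (with p < q) to q − p.
The 4×6 boundary matrix has rank 3 and Smith normal form diag(1,1,1).

The boundary map ∂_2: C_2 → C_1 acts by ∂[p,q,r] = [q,r] − [p,r] + [p,q]. For instance
  ∂[0,2,3] = [2,3] − [0,3] + [0,2],
  ∂[0,1,3] = [1,3] − [0,3] + [0,1].
This gives a 6×4 integer matrix of rank 3; reducing to Smith normal form yields diagonal entries (1,1,1).

Boundary ∂_3: C_3 → C_2 sends each 3-simplex σ to the alternating sum Σ_i (−1)^i (σ with its i-th vertex removed). For instance
  ∂[0,1,2,3] = [1,2,3] − [0,2,3] + [0,1,3] − [0,1,2].
The resulting 4×1 matrix has rank 1, and its Smith normal form has invariant factors (1).

Computing H_k = (kernel of ∂_k) / (image of ∂_{k+1}):

  H_0: rank C_0 − rank ∂_1 = 4 − 3 = 1, and the invariant factors of ∂_1 are all 1, so H_0 = Z.
  H_1: rank ker ∂_1 − rank ∂_2 = (6 − 3) − 3 = 0, and the invariant factors of ∂_2 are all 1, so H_1 = 0.
  H_2: rank ker ∂_2 − rank ∂_3 = (4 − 3) − 1 = 0, and the invariant factors of ∂_3 are all 1, so H_2 = 0.
  H_3: rank ker ∂_3 − rank ∂_4 = (1 − 1) − 0 = 0, and there is no ∂_4, so H_3 = 0.

Hence the Betti numbers are b_0 = 1, b_1 = 0, b_2 = 0, b_3 = 0.

b_0 = 1, b_1 = 0, b_2 = 0, b_3 = 0.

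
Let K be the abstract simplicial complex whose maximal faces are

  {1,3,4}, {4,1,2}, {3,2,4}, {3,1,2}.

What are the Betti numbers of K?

b_0 = 1, b_1 = 0, b_2 = 1.

We work with the vertex ordering 1 < 2 < 3 < 4. The simplices of K, each written with vertices in increasing order, are:

  0-simplices (4): [1], [2], [3], [4]
  1-simplices (6): [1,2], [1,3], [1,4], [2,3], [2,4], [3,4]
  2-simplices (4): [1,2,3], [1,2,4], [1,3,4], [2,3,4]

Hence C_0 ≅ Z^4, C_1 ≅ Z^6, C_2 ≅ Z^4.

Boundary ∂_1: C_1 → C_0 sends each edge [p,q] (with p < q) to q − p.
As a 4×6 matrix over Z this has rank 3, with invariant factors (1,1,1).

Boundary ∂_2: C_2 → C_1 sends each 2-simplex [p,q,r] to [q,r] − [p,r] + [p,q]. For instance
  ∂[2,3,4] = [3,4] − [2,4] + [2,3],
  ∂[1,2,4] = [2,4] − [1,4] + [1,2].
The 6×4 boundary matrix has rank 3 and Smith normal form diag(1,1,1).

From H_k ≅ ker(∂_k) / im(∂_{k+1}) we obtain:

  H_0: rank C_0 − rank ∂_1 = 4 − 3 = 1, and the invariant factors of ∂_1 are all 1, so H_0 = Z.
  H_1: rank ker ∂_1 − rank ∂_2 = (6 − 3) − 3 = 0, and the invariant factors of ∂_2 are all 1, so H_1 = 0.
  H_2: rank ker ∂_2 − rank ∂_3 = (4 − 3) − 0 = 1, and there is no ∂_3, so H_2 = Z.

(K is a triangulation of the 2-sphere S^2.)

Hence the Betti numbers are b_0 = 1, b_1 = 0, b_2 = 1.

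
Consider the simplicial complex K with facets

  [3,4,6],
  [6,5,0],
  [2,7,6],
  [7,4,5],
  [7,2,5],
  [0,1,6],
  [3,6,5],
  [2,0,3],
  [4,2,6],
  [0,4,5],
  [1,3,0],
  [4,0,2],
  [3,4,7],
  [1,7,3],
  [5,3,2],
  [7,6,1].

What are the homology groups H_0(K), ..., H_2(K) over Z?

H_0 ≅ Z,  H_1 ≅ Z^2,  H_2 ≅ Z.

We work with the vertex ordering 0 < 1 < 2 < 3 < 4 < 5 < 6 < 7. The simplices of K, each written with vertices in increasing order, are:

  0-simplices (8): [0], [1], [2], [3], [4], [5], [6], [7]
  1-simplices (24): (24 of them)
  2-simplices (16): [0,1,3], [0,1,6], [0,2,3], [0,2,4], [0,4,5], [0,5,6], [1,3,7], [1,6,7], [2,3,5], [2,4,6], [2,5,7], [2,6,7], [3,4,6], [3,4,7], [3,5,6], [4,5,7]

Hence C_0 ≅ Z^8, C_1 ≅ Z^24, C_2 ≅ Z^16.

Boundary ∂_1: C_1 → C_0 maps an edge to its endpoints' difference, ∂[p,q] = q − p.
As a 8×24 matrix over Z this has rank 7, with invariant factors (1,1,1,1,1,1,1).

The boundary map ∂_2: C_2 → C_1 maps a triangle to the signed sum of its edges. For instance
  ∂[0,5,6] = [5,6] − [0,6] + [0,5],
  ∂[2,5,7] = [5,7] − [2,7] + [2,5].
This gives a 24×16 integer matrix of rank 15; reducing to Smith normal form yields diagonal entries (1,1,1,1,1,1,1,1,1,1,1,1,1,1,1).

From H_k ≅ ker(∂_k) / im(∂_{k+1}) we obtain:

  H_0: rank C_0 − rank ∂_1 = 8 − 7 = 1, and the invariant factors of ∂_1 are all 1, so H_0 ≅ Z.
  H_1: rank ker ∂_1 − rank ∂_2 = (24 − 7) − 15 = 2, and the invariant factors of ∂_2 are all 1, so H_1 ≅ Z^2.
  H_2: rank ker ∂_2 − rank ∂_3 = (16 − 15) − 0 = 1, and there is no ∂_3, so H_2 ≅ Z.

As a check, the Euler characteristic is 8 − 24 + 16 = 0, which agrees with 1 − 2 + 1 = 0.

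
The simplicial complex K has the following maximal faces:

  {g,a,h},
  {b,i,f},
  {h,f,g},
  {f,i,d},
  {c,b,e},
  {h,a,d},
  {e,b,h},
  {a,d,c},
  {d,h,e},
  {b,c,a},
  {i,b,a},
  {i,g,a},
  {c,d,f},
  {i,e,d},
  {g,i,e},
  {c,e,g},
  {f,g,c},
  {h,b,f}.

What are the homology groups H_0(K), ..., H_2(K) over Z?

Fix the vertex order a < b < c < d < e < f < g < h < i and write every simplex with vertices in increasing order. Then dim K = 2 and the simplices of K are:

  0-simplices (9): a, b, c, d, e, f, g, h, i
  1-simplices (27): ab, ac, ad, ag, ah, ai, bc, be, bf, bh, bi, cd, ce, cf, cg, de, df, dh, di, eg, eh, ei, fg, fh, fi, gh, gi
  2-simplices (18): abc, abi, acd, adh, agh, agi, bce, beh, bfh, bfi, cdf, ceg, cfg, deh, dei, dfi, egi, fgh

so the chain groups are C_0 ≅ Z^9, C_1 ≅ Z^27, C_2 ≅ Z^18.

∂_1: C_1 → C_0 is given by ∂[p,q] = [q] − [p]. For instance
  ∂ac = c − a.
This gives a 9×27 integer matrix of rank 8; reducing to Smith normal form yields diagonal entries (1,1,1,1,1,1,1,1).

The boundary map ∂_2: C_2 → C_1 acts by ∂[p,q,r] = [q,r] − [p,r] + [p,q]. For instance
  ∂beh = eh − bh + be,
  ∂dei = ei − di + de.
The resulting 27×18 matrix has rank 17, and its Smith normal form has invariant factors (1,1,1,1,1,1,1,1,1,1,1,1,1,1,1,1,1).

Reading off H_k = ker ∂_k / im ∂_{k+1}:

  H_0: rank C_0 − rank ∂_1 = 9 − 8 = 1, and the invariant factors of ∂_1 are all 1, so H_0 = Z.
  H_1: rank ker ∂_1 − rank ∂_2 = (27 − 8) − 17 = 2, and the invariant factors of ∂_2 are all 1, so H_1 = Z^2.
  H_2: rank ker ∂_2 − rank ∂_3 = (18 − 17) − 0 = 1, and there is no ∂_3, so H_2 = Z.

As a check, the Euler characteristic is 9 − 27 + 18 = 0, which agrees with 1 − 2 + 1 = 0.

H_0 ≅ Z,  H_1 ≅ Z^2,  H_2 ≅ Z.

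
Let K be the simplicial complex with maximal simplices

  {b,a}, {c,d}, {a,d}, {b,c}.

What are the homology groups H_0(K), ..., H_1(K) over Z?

H_0 = Z,  H_1 = Z.

We work with the vertex ordering a < b < c < d. The simplices of K, each written with vertices in increasing order, are:

  0-simplices (4): a, b, c, d
  1-simplices (4): ab, ad, bc, cd

Hence C_0 ≅ Z^4, C_1 ≅ Z^4.

Boundary ∂_1: C_1 → C_0 sends each edge [p,q] (with p < q) to q − p.
As a 4×4 matrix over Z this has rank 3, with invariant factors (1,1,1).

From H_k ≅ ker(∂_k) / im(∂_{k+1}) we obtain:

  H_0: rank C_0 − rank ∂_1 = 4 − 3 = 1, and the invariant factors of ∂_1 are all 1, so H_0 ≅ Z.
  H_1: rank ker ∂_1 − rank ∂_2 = (4 − 3) − 0 = 1, and there is no ∂_2, so H_1 ≅ Z.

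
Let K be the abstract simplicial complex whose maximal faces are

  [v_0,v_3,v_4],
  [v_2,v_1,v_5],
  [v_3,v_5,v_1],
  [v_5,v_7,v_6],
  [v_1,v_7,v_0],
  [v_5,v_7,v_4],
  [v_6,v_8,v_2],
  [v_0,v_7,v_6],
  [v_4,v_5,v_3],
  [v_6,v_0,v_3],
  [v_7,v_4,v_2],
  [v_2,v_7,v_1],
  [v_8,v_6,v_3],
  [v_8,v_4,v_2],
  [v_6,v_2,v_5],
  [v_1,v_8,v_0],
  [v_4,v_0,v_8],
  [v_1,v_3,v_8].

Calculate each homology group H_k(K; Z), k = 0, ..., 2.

Take the total order v_0 < v_1 < v_2 < v_3 < v_4 < v_5 < v_6 < v_7 < v_8 on the vertex set. Then K (dimension 2) consists of the simplices:

  0-simplices (9): [v_0], [v_1], [v_2], [v_3], [v_4], [v_5], [v_6], [v_7], [v_8]
  1-simplices (27): (27 of them)
  2-simplices (18): (18 of them)

Hence C_0 ≅ Z^9, C_1 ≅ Z^27, C_2 ≅ Z^18.

Boundary ∂_1: C_1 → C_0 maps an edge to its endpoints' difference, ∂[p,q] = q − p.
The 9×27 boundary matrix has rank 8 and Smith normal form diag(1,1,1,1,1,1,1,1).

∂_2: C_2 → C_1 acts by ∂[p,q,r] = [q,r] − [p,r] + [p,q]. For instance
  ∂[v_0,v_6,v_7] = [v_6,v_7] − [v_0,v_7] + [v_0,v_6],
  ∂[v_1,v_3,v_8] = [v_3,v_8] − [v_1,v_8] + [v_1,v_3].
The resulting 27×18 matrix has rank 18, and its Smith normal form has invariant factors (1,1,1,1,1,1,1,1,1,1,1,1,1,1,1,1,1,2).

Reading off H_k = ker ∂_k / im ∂_{k+1}:

  H_0: rank C_0 − rank ∂_1 = 9 − 8 = 1, and the invariant factors of ∂_1 are all 1, so H_0 ≅ Z.
  H_1: rank ker ∂_1 − rank ∂_2 = (27 − 8) − 18 = 1, and ∂_2 has invariant factor 2 > 1, so H_1 ≅ Z ⊕ Z/2.
  H_2: rank ker ∂_2 − rank ∂_3 = (18 − 18) − 0 = 0, and there is no ∂_3, so H_2 ≅ 0.

H_0 = Z,  H_1 = Z ⊕ Z/2,  H_2 = 0.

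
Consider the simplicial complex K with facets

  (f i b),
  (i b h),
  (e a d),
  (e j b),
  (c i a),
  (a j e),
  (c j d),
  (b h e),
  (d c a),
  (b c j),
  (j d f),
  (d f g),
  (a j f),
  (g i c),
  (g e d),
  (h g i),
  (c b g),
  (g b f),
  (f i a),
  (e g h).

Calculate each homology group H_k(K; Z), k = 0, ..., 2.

H_0 ≅ Z,  H_1 ≅ Z ⊕ Z/2,  H_2 = 0.

Take the total order a < b < c < d < e < f < g < h < i < j on the vertex set. Then K (dimension 2) consists of the simplices:

  0-simplices (10): a, b, c, d, e, f, g, h, i, j
  1-simplices (30): ac, ad, ae, af, ai, aj, bc, be, bf, bg, bh, bi, bj, cd, cg, ci, cj, de, df, dg, dj, eg, eh, ej, fg, fi, fj, gh, gi, hi
  2-simplices (20): acd, aci, ade, aej, afi, afj, bcg, bcj, beh, bej, bfg, bfi, bhi, cdj, cgi, deg, dfg, dfj, egh, ghi

giving chain groups C_0 ≅ Z^10, C_1 ≅ Z^30, C_2 ≅ Z^20.

The boundary map ∂_1: C_1 → C_0 is given by ∂[p,q] = [q] − [p].
The 10×30 boundary matrix has rank 9 and Smith normal form diag(1,1,1,1,1,1,1,1,1).

The boundary map ∂_2: C_2 → C_1 sends each 2-simplex [p,q,r] to [q,r] − [p,r] + [p,q]. For instance
  ∂bej = ej − bj + be,
  ∂deg = eg − dg + de.
This gives a 30×20 integer matrix of rank 20; reducing to Smith normal form yields diagonal entries (1,1,1,1,1,1,1,1,1,1,1,1,1,1,1,1,1,1,1,2).

From H_k ≅ ker(∂_k) / im(∂_{k+1}) we obtain:

  H_0: rank C_0 − rank ∂_1 = 10 − 9 = 1, and the invariant factors of ∂_1 are all 1, so H_0 = Z.
  H_1: rank ker ∂_1 − rank ∂_2 = (30 − 9) − 20 = 1, and ∂_2 has invariant factor 2 > 1, so H_1 = Z ⊕ Z/2.
  H_2: rank ker ∂_2 − rank ∂_3 = (20 − 20) − 0 = 0, and there is no ∂_3, so H_2 = 0.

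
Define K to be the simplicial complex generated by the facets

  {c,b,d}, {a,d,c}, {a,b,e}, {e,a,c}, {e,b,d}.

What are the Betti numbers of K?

Order the vertices as a < b < c < d < e. Listing each simplex with vertices in this order, K has dimension 2 with simplices:

  0-simplices (5): a, b, c, d, e
  1-simplices (10): ab, ac, ad, ae, bc, bd, be, cd, ce, de
  2-simplices (5): abe, acd, ace, bcd, bde

so the chain groups are C_0 ≅ Z^5, C_1 ≅ Z^10, C_2 ≅ Z^5.

Boundary ∂_1: C_1 → C_0 sends each edge [p,q] (with p < q) to q − p.
The resulting 5×10 matrix has rank 4, and its Smith normal form has invariant factors (1,1,1,1).

Boundary ∂_2: C_2 → C_1 maps a triangle to the signed sum of its edges. For instance
  ∂ace = ce − ae + ac,
  ∂bcd = cd − bd + bc.
As a 10×5 matrix over Z this has rank 5, with invariant factors (1,1,1,1,1).

Now H_k = ker ∂_k / im ∂_{k+1}, so:

  H_0: rank C_0 − rank ∂_1 = 5 − 4 = 1, and the invariant factors of ∂_1 are all 1, so H_0 = Z.
  H_1: rank ker ∂_1 − rank ∂_2 = (10 − 4) − 5 = 1, and the invariant factors of ∂_2 are all 1, so H_1 = Z.
  H_2: rank ker ∂_2 − rank ∂_3 = (5 − 5) − 0 = 0, and there is no ∂_3, so H_2 = 0.

As a check, the Euler characteristic is 5 − 10 + 5 = 0, which agrees with 1 − 1 + 0 = 0.
(K is a triangulation of the Möbius band.)

Hence the Betti numbers are b_0 = 1, b_1 = 1, b_2 = 0.

b_0 = 1, b_1 = 1, b_2 = 0.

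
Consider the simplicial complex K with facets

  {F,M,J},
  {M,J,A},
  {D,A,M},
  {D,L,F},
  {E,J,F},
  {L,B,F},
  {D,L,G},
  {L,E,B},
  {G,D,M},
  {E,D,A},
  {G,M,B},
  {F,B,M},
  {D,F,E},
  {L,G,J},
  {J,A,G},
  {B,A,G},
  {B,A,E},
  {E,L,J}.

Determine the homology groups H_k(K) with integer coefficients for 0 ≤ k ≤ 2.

H_0 ≅ Z,  H_1 ≅ Z ⊕ Z/2,  H_2 = 0.

Take the total order A < B < D < E < F < G < J < L < M on the vertex set. Then K (dimension 2) consists of the simplices:

  0-simplices (9): A, B, D, E, F, G, J, L, M
  1-simplices (27): AB, AD, AE, AG, AJ, AM, BE, BF, BG, BL, BM, DE, DF, DG, DL, DM, EF, EJ, EL, FJ, FL, FM, GJ, GL, GM, JL, JM
  2-simplices (18): ABE, ABG, ADE, ADM, AGJ, AJM, BEL, BFL, BFM, BGM, DEF, DFL, DGL, DGM, EFJ, EJL, FJM, GJL

Hence C_0 ≅ Z^9, C_1 ≅ Z^27, C_2 ≅ Z^18.

∂_1: C_1 → C_0 maps an edge to its endpoints' difference, ∂[p,q] = q − p. For instance
  ∂DE = E − D.
This gives a 9×27 integer matrix of rank 8; reducing to Smith normal form yields diagonal entries (1,1,1,1,1,1,1,1).

∂_2: C_2 → C_1 maps a triangle to the signed sum of its edges. For instance
  ∂EJL = JL − EL + EJ,
  ∂BFL = FL − BL + BF.
This gives a 27×18 integer matrix of rank 18; reducing to Smith normal form yields diagonal entries (1,1,1,1,1,1,1,1,1,1,1,1,1,1,1,1,1,2).

Computing H_k = (kernel of ∂_k) / (image of ∂_{k+1}):

  H_0: rank C_0 − rank ∂_1 = 9 − 8 = 1, and the invariant factors of ∂_1 are all 1, so H_0 = Z.
  H_1: rank ker ∂_1 − rank ∂_2 = (27 − 8) − 18 = 1, and ∂_2 has invariant factor 2 > 1, so H_1 = Z ⊕ Z/2.
  H_2: rank ker ∂_2 − rank ∂_3 = (18 − 18) − 0 = 0, and there is no ∂_3, so H_2 = 0.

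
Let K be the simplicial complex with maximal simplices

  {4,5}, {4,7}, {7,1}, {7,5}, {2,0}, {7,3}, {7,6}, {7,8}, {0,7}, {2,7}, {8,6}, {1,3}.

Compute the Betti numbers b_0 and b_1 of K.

b_0 = 1, b_1 = 4.

Take the total order 0 < 1 < 2 < 3 < 4 < 5 < 6 < 7 < 8 on the vertex set. Then K (dimension 1) consists of the simplices:

  0-simplices (9): [0], [1], [2], [3], [4], [5], [6], [7], [8]
  1-simplices (12): [0,2], [0,7], [1,3], [1,7], [2,7], [3,7], [4,5], [4,7], [5,7], [6,7], [6,8], [7,8]

so the chain groups are C_0 ≅ Z^9, C_1 ≅ Z^12.

∂_1: C_1 → C_0 is given by ∂[p,q] = [q] − [p].
This gives a 9×12 integer matrix of rank 8; reducing to Smith normal form yields diagonal entries (1,1,1,1,1,1,1,1).

Now H_k = ker ∂_k / im ∂_{k+1}, so:

  H_0: rank C_0 − rank ∂_1 = 9 − 8 = 1, and the invariant factors of ∂_1 are all 1, so H_0 ≅ Z.
  H_1: rank ker ∂_1 − rank ∂_2 = (12 − 8) − 0 = 4, and there is no ∂_2, so H_1 ≅ Z^4.

Hence the Betti numbers are b_0 = 1, b_1 = 4.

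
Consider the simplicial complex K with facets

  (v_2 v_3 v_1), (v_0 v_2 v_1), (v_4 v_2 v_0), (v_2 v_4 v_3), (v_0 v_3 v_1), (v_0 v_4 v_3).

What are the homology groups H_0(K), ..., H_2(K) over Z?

K has 5 vertices, 9 edges, 6 triangles.
rank ∂_0 = 0, rank ∂_1 = 4 ⇒ b_0 = 5 − 0 − 4 = 1; all invariant factors of ∂_1 are 1 so no torsion. So H_0 = Z.
rank ∂_1 = 4, rank ∂_2 = 5 ⇒ b_1 = 9 − 4 − 5 = 0; all invariant factors of ∂_2 are 1 so no torsion. So H_1 = 0.
rank ∂_2 = 5, rank ∂_3 = 0 ⇒ b_2 = 6 − 5 − 0 = 1. So H_2 = Z.

H_0 = Z,  H_1 = 0,  H_2 = Z.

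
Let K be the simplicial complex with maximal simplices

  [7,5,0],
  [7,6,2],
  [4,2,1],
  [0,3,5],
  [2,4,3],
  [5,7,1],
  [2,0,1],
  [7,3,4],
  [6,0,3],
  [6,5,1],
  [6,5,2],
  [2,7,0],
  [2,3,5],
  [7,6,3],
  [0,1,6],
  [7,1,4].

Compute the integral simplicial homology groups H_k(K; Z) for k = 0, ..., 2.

H_0 ≅ Z,  H_1 ≅ Z^2,  H_2 ≅ Z.

We work with the vertex ordering 0 < 1 < 2 < 3 < 4 < 5 < 6 < 7. The simplices of K, each written with vertices in increasing order, are:

  0-simplices (8): [0], [1], [2], [3], [4], [5], [6], [7]
  1-simplices (24): (24 of them)
  2-simplices (16): [0,1,2], [0,1,6], [0,2,7], [0,3,5], [0,3,6], [0,5,7], [1,2,4], [1,4,7], [1,5,6], [1,5,7], [2,3,4], [2,3,5], [2,5,6], [2,6,7], [3,4,7], [3,6,7]

giving chain groups C_0 ≅ Z^8, C_1 ≅ Z^24, C_2 ≅ Z^16.

Boundary ∂_1: C_1 → C_0 sends each edge [p,q] (with p < q) to q − p. For instance
  ∂[0,6] = [6] − [0].
This gives a 8×24 integer matrix of rank 7; reducing to Smith normal form yields diagonal entries (1,1,1,1,1,1,1).

∂_2: C_2 → C_1 sends each 2-simplex [p,q,r] to [q,r] − [p,r] + [p,q]. For instance
  ∂[1,5,6] = [5,6] − [1,6] + [1,5],
  ∂[3,4,7] = [4,7] − [3,7] + [3,4].
This gives a 24×16 integer matrix of rank 15; reducing to Smith normal form yields diagonal entries (1,1,1,1,1,1,1,1,1,1,1,1,1,1,1).

From H_k ≅ ker(∂_k) / im(∂_{k+1}) we obtain:

  H_0: rank C_0 − rank ∂_1 = 8 − 7 = 1, and the invariant factors of ∂_1 are all 1, so H_0 ≅ Z.
  H_1: rank ker ∂_1 − rank ∂_2 = (24 − 7) − 15 = 2, and the invariant factors of ∂_2 are all 1, so H_1 ≅ Z^2.
  H_2: rank ker ∂_2 − rank ∂_3 = (16 − 15) − 0 = 1, and there is no ∂_3, so H_2 ≅ Z.

As a check, the Euler characteristic is 8 − 24 + 16 = 0, which agrees with 1 − 2 + 1 = 0.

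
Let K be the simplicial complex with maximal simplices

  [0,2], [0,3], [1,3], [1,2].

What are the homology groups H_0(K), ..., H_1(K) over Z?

K has 4 vertices, 4 edges.
rank ∂_0 = 0, rank ∂_1 = 3 ⇒ b_0 = 4 − 0 − 3 = 1; all invariant factors of ∂_1 are 1 so no torsion. So H_0 ≅ Z.
rank ∂_1 = 3, rank ∂_2 = 0 ⇒ b_1 = 4 − 3 − 0 = 1. So H_1 ≅ Z.

H_0 ≅ Z,  H_1 ≅ Z.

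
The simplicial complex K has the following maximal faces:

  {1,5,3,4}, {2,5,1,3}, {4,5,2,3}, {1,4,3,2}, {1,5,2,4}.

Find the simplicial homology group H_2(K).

Order the vertices as 1 < 2 < 3 < 4 < 5. Listing each simplex with vertices in this order, K has dimension 3 with simplices:

  0-simplices (5): [1], [2], [3], [4], [5]
  1-simplices (10): [1,2], [1,3], [1,4], [1,5], [2,3], [2,4], [2,5], [3,4], [3,5], [4,5]
  2-simplices (10): [1,2,3], [1,2,4], [1,2,5], [1,3,4], [1,3,5], [1,4,5], [2,3,4], [2,3,5], [2,4,5], [3,4,5]
  3-simplices (5): [1,2,3,4], [1,2,3,5], [1,2,4,5], [1,3,4,5], [2,3,4,5]

so the chain groups are C_0 ≅ Z^5, C_1 ≅ Z^10, C_2 ≅ Z^10, C_3 ≅ Z^5.

∂_1: C_1 → C_0 sends each edge [p,q] (with p < q) to q − p.
The resulting 5×10 matrix has rank 4, and its Smith normal form has invariant factors (1,1,1,1).

Boundary ∂_2: C_2 → C_1 maps a triangle to the signed sum of its edges. For instance
  ∂[1,2,3] = [2,3] − [1,3] + [1,2],
  ∂[2,3,5] = [3,5] − [2,5] + [2,3].
The resulting 10×10 matrix has rank 6, and its Smith normal form has invariant factors (1,1,1,1,1,1).

The boundary map ∂_3: C_3 → C_2 sends each 3-simplex σ to the alternating sum Σ_i (−1)^i (σ with its i-th vertex removed). For instance
  ∂[1,2,3,4] = [2,3,4] − [1,3,4] + [1,2,4] − [1,2,3],
  ∂[1,2,4,5] = [2,4,5] − [1,4,5] + [1,2,5] − [1,2,4].
The 10×5 boundary matrix has rank 4 and Smith normal form diag(1,1,1,1).

From H_k ≅ ker(∂_k) / im(∂_{k+1}) we obtain:

  H_2: rank ker ∂_2 − rank ∂_3 = (10 − 6) − 4 = 0, and the invariant factors of ∂_3 are all 1, so H_2 ≅ 0.

(K is a triangulation of the 3-sphere S^3.)

H_2 = 0.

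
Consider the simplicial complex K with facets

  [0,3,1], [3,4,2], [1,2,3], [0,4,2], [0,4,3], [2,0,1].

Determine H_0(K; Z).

H_0 ≅ Z.

Fix the vertex order 0 < 1 < 2 < 3 < 4 and write every simplex with vertices in increasing order. Then dim K = 2 and the simplices of K are:

  0-simplices (5): [0], [1], [2], [3], [4]
  1-simplices (9): [0,1], [0,2], [0,3], [0,4], [1,2], [1,3], [2,3], [2,4], [3,4]
  2-simplices (6): [0,1,2], [0,1,3], [0,2,4], [0,3,4], [1,2,3], [2,3,4]

so the chain groups are C_0 ≅ Z^5, C_1 ≅ Z^9, C_2 ≅ Z^6.

Boundary ∂_1: C_1 → C_0 sends each edge [p,q] (with p < q) to q − p.
As a 5×9 matrix over Z this has rank 4, with invariant factors (1,1,1,1).

The boundary map ∂_2: C_2 → C_1 maps a triangle to the signed sum of its edges. For instance
  ∂[0,2,4] = [2,4] − [0,4] + [0,2],
  ∂[0,1,3] = [1,3] − [0,3] + [0,1].
The resulting 9×6 matrix has rank 5, and its Smith normal form has invariant factors (1,1,1,1,1).

Computing H_k = (kernel of ∂_k) / (image of ∂_{k+1}):

  H_0: rank C_0 − rank ∂_1 = 5 − 4 = 1, and the invariant factors of ∂_1 are all 1, so H_0 = Z.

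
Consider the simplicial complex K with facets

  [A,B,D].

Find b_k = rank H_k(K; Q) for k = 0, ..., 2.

b_0 = 1, b_1 = 0, b_2 = 0.

Order the vertices as A < B < D. Listing each simplex with vertices in this order, K has dimension 2 with simplices:

  0-simplices (3): A, B, D
  1-simplices (3): AB, AD, BD
  2-simplices (1): ABD

giving chain groups C_0 ≅ Z^3, C_1 ≅ Z^3, C_2 ≅ Z^1.

The boundary map ∂_1: C_1 → C_0 maps an edge to its endpoints' difference, ∂[p,q] = q − p. For instance
  ∂AD = D − A.
This gives a 3×3 integer matrix of rank 2; reducing to Smith normal form yields diagonal entries (1,1).

∂_2: C_2 → C_1 maps a triangle to the signed sum of its edges. For instance
  ∂ABD = BD − AD + AB.
As a 3×1 matrix over Z this has rank 1, with invariant factors (1).

From H_k ≅ ker(∂_k) / im(∂_{k+1}) we obtain:

  H_0: rank C_0 − rank ∂_1 = 3 − 2 = 1, and the invariant factors of ∂_1 are all 1, so H_0 ≅ Z.
  H_1: rank ker ∂_1 − rank ∂_2 = (3 − 2) − 1 = 0, and the invariant factors of ∂_2 are all 1, so H_1 ≅ 0.
  H_2: rank ker ∂_2 − rank ∂_3 = (1 − 1) − 0 = 0, and there is no ∂_3, so H_2 ≅ 0.

As a check, the Euler characteristic is 3 − 3 + 1 = 1, which agrees with 1 − 0 + 0 = 1.
(K is a triangulation of the 2-simplex.)

Hence the Betti numbers are b_0 = 1, b_1 = 0, b_2 = 0.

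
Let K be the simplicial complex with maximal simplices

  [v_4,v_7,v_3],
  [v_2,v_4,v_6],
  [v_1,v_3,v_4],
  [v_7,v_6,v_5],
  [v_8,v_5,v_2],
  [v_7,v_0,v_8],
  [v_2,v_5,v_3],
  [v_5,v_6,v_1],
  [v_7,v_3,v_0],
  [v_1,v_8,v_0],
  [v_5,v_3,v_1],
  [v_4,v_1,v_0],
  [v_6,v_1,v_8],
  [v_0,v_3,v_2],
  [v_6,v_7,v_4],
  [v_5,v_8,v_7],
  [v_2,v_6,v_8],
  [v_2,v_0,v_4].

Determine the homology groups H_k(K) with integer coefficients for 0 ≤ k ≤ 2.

We work with the vertex ordering v_0 < v_1 < v_2 < v_3 < v_4 < v_5 < v_6 < v_7 < v_8. The simplices of K, each written with vertices in increasing order, are:

  0-simplices (9): [v_0], [v_1], [v_2], [v_3], [v_4], [v_5], [v_6], [v_7], [v_8]
  1-simplices (27): (27 of them)
  2-simplices (18): (18 of them)

Hence C_0 ≅ Z^9, C_1 ≅ Z^27, C_2 ≅ Z^18.

The boundary map ∂_1: C_1 → C_0 is given by ∂[p,q] = [q] − [p].
The 9×27 boundary matrix has rank 8 and Smith normal form diag(1,1,1,1,1,1,1,1).

Boundary ∂_2: C_2 → C_1 maps a triangle to the signed sum of its edges. For instance
  ∂[v_0,v_7,v_8] = [v_7,v_8] − [v_0,v_8] + [v_0,v_7],
  ∂[v_2,v_4,v_6] = [v_4,v_6] − [v_2,v_6] + [v_2,v_4].
The resulting 27×18 matrix has rank 18, and its Smith normal form has invariant factors (1,1,1,1,1,1,1,1,1,1,1,1,1,1,1,1,1,2).

From H_k ≅ ker(∂_k) / im(∂_{k+1}) we obtain:

  H_0: rank C_0 − rank ∂_1 = 9 − 8 = 1, and the invariant factors of ∂_1 are all 1, so H_0 = Z.
  H_1: rank ker ∂_1 − rank ∂_2 = (27 − 8) − 18 = 1, and ∂_2 has invariant factor 2 > 1, so H_1 = Z ⊕ Z/2.
  H_2: rank ker ∂_2 − rank ∂_3 = (18 − 18) − 0 = 0, and there is no ∂_3, so H_2 = 0.

H_0 ≅ Z,  H_1 ≅ Z ⊕ Z/2,  H_2 = 0.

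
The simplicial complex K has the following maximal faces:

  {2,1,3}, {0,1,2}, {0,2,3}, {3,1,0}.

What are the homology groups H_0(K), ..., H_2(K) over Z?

Fix the vertex order 0 < 1 < 2 < 3 and write every simplex with vertices in increasing order. Then dim K = 2 and the simplices of K are:

  0-simplices (4): [0], [1], [2], [3]
  1-simplices (6): [0,1], [0,2], [0,3], [1,2], [1,3], [2,3]
  2-simplices (4): [0,1,2], [0,1,3], [0,2,3], [1,2,3]

Hence C_0 ≅ Z^4, C_1 ≅ Z^6, C_2 ≅ Z^4.

Boundary ∂_1: C_1 → C_0 sends each edge [p,q] (with p < q) to q − p.
The resulting 4×6 matrix has rank 3, and its Smith normal form has invariant factors (1,1,1).

∂_2: C_2 → C_1 acts by ∂[p,q,r] = [q,r] − [p,r] + [p,q]. For instance
  ∂[0,1,2] = [1,2] − [0,2] + [0,1],
  ∂[1,2,3] = [2,3] − [1,3] + [1,2].
As a 6×4 matrix over Z this has rank 3, with invariant factors (1,1,1).

From H_k ≅ ker(∂_k) / im(∂_{k+1}) we obtain:

  H_0: rank C_0 − rank ∂_1 = 4 − 3 = 1, and the invariant factors of ∂_1 are all 1, so H_0 ≅ Z.
  H_1: rank ker ∂_1 − rank ∂_2 = (6 − 3) − 3 = 0, and the invariant factors of ∂_2 are all 1, so H_1 ≅ 0.
  H_2: rank ker ∂_2 − rank ∂_3 = (4 − 3) − 0 = 1, and there is no ∂_3, so H_2 ≅ Z.

As a check, the Euler characteristic is 4 − 6 + 4 = 2, which agrees with 1 − 0 + 1 = 2.

H_0 = Z,  H_1 = 0,  H_2 = Z.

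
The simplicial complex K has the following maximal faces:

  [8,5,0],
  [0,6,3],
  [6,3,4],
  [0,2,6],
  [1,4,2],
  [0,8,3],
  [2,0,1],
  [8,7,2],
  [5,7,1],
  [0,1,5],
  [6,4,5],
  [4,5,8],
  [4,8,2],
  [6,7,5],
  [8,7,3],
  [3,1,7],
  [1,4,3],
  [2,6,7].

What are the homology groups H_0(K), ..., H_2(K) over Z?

We work with the vertex ordering 0 < 1 < 2 < 3 < 4 < 5 < 6 < 7 < 8. The simplices of K, each written with vertices in increasing order, are:

  0-simplices (9): [0], [1], [2], [3], [4], [5], [6], [7], [8]
  1-simplices (27): (27 of them)
  2-simplices (18): [0,1,2], [0,1,5], [0,2,6], [0,3,6], [0,3,8], [0,5,8], [1,2,4], [1,3,4], [1,3,7], [1,5,7], [2,4,8], [2,6,7], [2,7,8], [3,4,6], [3,7,8], [4,5,6], [4,5,8], [5,6,7]

giving chain groups C_0 ≅ Z^9, C_1 ≅ Z^27, C_2 ≅ Z^18.

Boundary ∂_1: C_1 → C_0 maps an edge to its endpoints' difference, ∂[p,q] = q − p. For instance
  ∂[3,4] = [4] − [3].
This gives a 9×27 integer matrix of rank 8; reducing to Smith normal form yields diagonal entries (1,1,1,1,1,1,1,1).

Boundary ∂_2: C_2 → C_1 acts by ∂[p,q,r] = [q,r] − [p,r] + [p,q]. For instance
  ∂[1,3,4] = [3,4] − [1,4] + [1,3],
  ∂[2,7,8] = [7,8] − [2,8] + [2,7].
This gives a 27×18 integer matrix of rank 17; reducing to Smith normal form yields diagonal entries (1,1,1,1,1,1,1,1,1,1,1,1,1,1,1,1,1).

Reading off H_k = ker ∂_k / im ∂_{k+1}:

  H_0: rank C_0 − rank ∂_1 = 9 − 8 = 1, and the invariant factors of ∂_1 are all 1, so H_0 ≅ Z.
  H_1: rank ker ∂_1 − rank ∂_2 = (27 − 8) − 17 = 2, and the invariant factors of ∂_2 are all 1, so H_1 ≅ Z^2.
  H_2: rank ker ∂_2 − rank ∂_3 = (18 − 17) − 0 = 1, and there is no ∂_3, so H_2 ≅ Z.

(K is a triangulation of the torus T^2.)

H_0 ≅ Z,  H_1 ≅ Z^2,  H_2 ≅ Z.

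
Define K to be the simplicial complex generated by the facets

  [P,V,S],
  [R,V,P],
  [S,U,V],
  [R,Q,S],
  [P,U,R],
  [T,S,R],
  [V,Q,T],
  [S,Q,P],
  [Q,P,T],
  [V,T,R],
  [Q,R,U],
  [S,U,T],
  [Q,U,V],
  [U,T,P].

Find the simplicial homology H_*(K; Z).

Take the total order P < Q < R < S < T < U < V on the vertex set. Then K (dimension 2) consists of the simplices:

  0-simplices (7): P, Q, R, S, T, U, V
  1-simplices (21): PQ, PR, PS, PT, PU, PV, QR, QS, QT, QU, QV, RS, RT, RU, RV, ST, SU, SV, TU, TV, UV
  2-simplices (14): PQS, PQT, PRU, PRV, PSV, PTU, QRS, QRU, QTV, QUV, RST, RTV, STU, SUV

Hence C_0 ≅ Z^7, C_1 ≅ Z^21, C_2 ≅ Z^14.

The boundary map ∂_1: C_1 → C_0 is given by ∂[p,q] = [q] − [p].
The 7×21 boundary matrix has rank 6 and Smith normal form diag(1,1,1,1,1,1).

∂_2: C_2 → C_1 acts by ∂[p,q,r] = [q,r] − [p,r] + [p,q]. For instance
  ∂RST = ST − RT + RS,
  ∂STU = TU − SU + ST.
The resulting 21×14 matrix has rank 13, and its Smith normal form has invariant factors (1,1,1,1,1,1,1,1,1,1,1,1,1).

Now H_k = ker ∂_k / im ∂_{k+1}, so:

  H_0: rank C_0 − rank ∂_1 = 7 − 6 = 1, and the invariant factors of ∂_1 are all 1, so H_0 ≅ Z.
  H_1: rank ker ∂_1 − rank ∂_2 = (21 − 6) − 13 = 2, and the invariant factors of ∂_2 are all 1, so H_1 ≅ Z^2.
  H_2: rank ker ∂_2 − rank ∂_3 = (14 − 13) − 0 = 1, and there is no ∂_3, so H_2 ≅ Z.

As a check, the Euler characteristic is 7 − 21 + 14 = 0, which agrees with 1 − 2 + 1 = 0.

H_0 ≅ Z,  H_1 ≅ Z^2,  H_2 ≅ Z.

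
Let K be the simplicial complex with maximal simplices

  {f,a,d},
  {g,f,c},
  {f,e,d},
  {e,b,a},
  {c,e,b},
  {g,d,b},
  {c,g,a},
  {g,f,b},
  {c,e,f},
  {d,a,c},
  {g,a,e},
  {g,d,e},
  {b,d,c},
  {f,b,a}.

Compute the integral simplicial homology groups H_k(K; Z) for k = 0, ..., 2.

Order the vertices as a < b < c < d < e < f < g. Listing each simplex with vertices in this order, K has dimension 2 with simplices:

  0-simplices (7): a, b, c, d, e, f, g
  1-simplices (21): ab, ac, ad, ae, af, ag, bc, bd, be, bf, bg, cd, ce, cf, cg, de, df, dg, ef, eg, fg
  2-simplices (14): abe, abf, acd, acg, adf, aeg, bcd, bce, bdg, bfg, cef, cfg, def, deg

Hence C_0 ≅ Z^7, C_1 ≅ Z^21, C_2 ≅ Z^14.

The boundary map ∂_1: C_1 → C_0 maps an edge to its endpoints' difference, ∂[p,q] = q − p. For instance
  ∂df = f − d.
As a 7×21 matrix over Z this has rank 6, with invariant factors (1,1,1,1,1,1).

The boundary map ∂_2: C_2 → C_1 acts by ∂[p,q,r] = [q,r] − [p,r] + [p,q]. For instance
  ∂acd = cd − ad + ac,
  ∂abf = bf − af + ab.
As a 21×14 matrix over Z this has rank 13, with invariant factors (1,1,1,1,1,1,1,1,1,1,1,1,1).

Now H_k = ker ∂_k / im ∂_{k+1}, so:

  H_0: rank C_0 − rank ∂_1 = 7 − 6 = 1, and the invariant factors of ∂_1 are all 1, so H_0 ≅ Z.
  H_1: rank ker ∂_1 − rank ∂_2 = (21 − 6) − 13 = 2, and the invariant factors of ∂_2 are all 1, so H_1 ≅ Z^2.
  H_2: rank ker ∂_2 − rank ∂_3 = (14 − 13) − 0 = 1, and there is no ∂_3, so H_2 ≅ Z.

H_0 ≅ Z,  H_1 ≅ Z^2,  H_2 ≅ Z.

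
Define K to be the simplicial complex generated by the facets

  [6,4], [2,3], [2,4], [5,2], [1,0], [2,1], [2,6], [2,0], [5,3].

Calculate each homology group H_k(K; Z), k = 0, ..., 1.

Fix the vertex order 0 < 1 < 2 < 3 < 4 < 5 < 6 and write every simplex with vertices in increasing order. Then dim K = 1 and the simplices of K are:

  0-simplices (7): [0], [1], [2], [3], [4], [5], [6]
  1-simplices (9): [0,1], [0,2], [1,2], [2,3], [2,4], [2,5], [2,6], [3,5], [4,6]

Hence C_0 ≅ Z^7, C_1 ≅ Z^9.

∂_1: C_1 → C_0 maps an edge to its endpoints' difference, ∂[p,q] = q − p.
The resulting 7×9 matrix has rank 6, and its Smith normal form has invariant factors (1,1,1,1,1,1).

Computing H_k = (kernel of ∂_k) / (image of ∂_{k+1}):

  H_0: rank C_0 − rank ∂_1 = 7 − 6 = 1, and the invariant factors of ∂_1 are all 1, so H_0 ≅ Z.
  H_1: rank ker ∂_1 − rank ∂_2 = (9 − 6) − 0 = 3, and there is no ∂_2, so H_1 ≅ Z^3.

As a check, the Euler characteristic is 7 − 9 = -2, which agrees with 1 − 3 = -2.
(K is a triangulation of a wedge of 3 circles.)

H_0 = Z,  H_1 = Z^3.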